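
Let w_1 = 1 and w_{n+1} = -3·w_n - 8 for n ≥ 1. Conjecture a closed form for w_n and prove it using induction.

Computing the first terms: w_1 = 1, w_2 = -11, w_3 = 25. This suggests w_n = -(-3)^n - 2.
For the base case n = 1: the formula gives 1 = 1 = w_1.
For the inductive step, assume it holds for an arbitrary k ≥ 1, so w_k = -(-3)^k - 2.
Then w_{k+1} = -3·w_k - 8 = -3·(-(-3)^k - 2) - 8 = -(-3)^(k + 1) - 2,
which is the claimed formula at n = k+1.
By induction, the statement is established for all n ≥ 1.

w_n = -(-3)^n - 2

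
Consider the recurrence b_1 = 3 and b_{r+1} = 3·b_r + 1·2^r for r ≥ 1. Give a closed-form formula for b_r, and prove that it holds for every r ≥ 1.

b_r = -2^r + 5·3^(r - 1)

Computing the first terms: b_1 = 3, b_2 = 11, b_3 = 37. This suggests b_r = -2^r + 5·3^(r - 1).
Base step (r = 1): the formula gives 3 = 3 = b_1.
For the inductive step, assume it holds for an arbitrary m ≥ 1, so b_m = -2^m + 5·3^(m - 1).
Then b_{m+1} = 3·b_m + 1·2^m = 3·(-2^m + 5·3^(m - 1)) + 1·2^m = -2^(m + 1) + 5·3^m = -2^(m+1) + 5·3^((m+1) - 1),
which is the claimed formula at r = m+1.
Hence, by induction on r, the claim holds for every r ≥ 1.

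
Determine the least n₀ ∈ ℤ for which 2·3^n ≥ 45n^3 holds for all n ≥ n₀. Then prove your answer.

n₀ = 9

At n = 8: 13122 < 23040, so the inequality fails and n₀ ≥ 9. We prove 2·3^n ≥ 45n^3 for all n ≥ 9.
Base case (n = 9): 2·3^n = 39366 and 45n^3 = 32805, so 39366 ≥ 32805.
Inductive step: suppose the statement holds for some j ≥ 9, so 2·3^j ≥ 45j^3.
Then 2·3^(j + 1) = 3·(2·3^j) ≥ 3·(45j^3).
Also, for j ≥ 9 we have 3·(45j^3) ≥ 45(j+1)^3, since 3 ≥ (1 + 1/j)^3 for all j ≥ 9.
Combining, 2·3^(j + 1) ≥ 45(j+1)^3.
This completes the induction.
Hence the smallest such n₀ is 9.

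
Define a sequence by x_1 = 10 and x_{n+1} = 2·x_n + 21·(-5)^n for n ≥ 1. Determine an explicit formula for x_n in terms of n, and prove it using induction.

Computing the first terms: x_1 = 10, x_2 = -85, x_3 = 355. This suggests x_n = -3(-5)^n - 5·2^(n - 1).
Base step (n = 1): the formula gives 10 = 10 = x_1.
For the inductive step, assume it holds for an arbitrary j ≥ 1, so x_j = -3(-5)^j - 5·2^(j - 1).
Then x_{j+1} = 2·x_j + 21·(-5)^j = 2·(-3(-5)^j - 5·2^(j - 1)) + 21·(-5)^j = -3(-5)^(j + 1) - 5·2^j = -3(-5)^(j+1) - 5·2^((j+1) - 1),
which is the claimed formula at n = j+1.
By the principle of mathematical induction, the result holds for all n ≥ 1.

x_n = -3(-5)^n - 5·2^(n - 1)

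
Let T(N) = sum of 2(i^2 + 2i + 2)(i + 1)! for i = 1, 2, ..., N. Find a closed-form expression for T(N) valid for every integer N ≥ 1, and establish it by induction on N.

We claim T(N) = (2N + 2)(N + 2)! - 4 for all N ≥ 1.
Base case (N = 1): T(1) = 20, and the closed form gives 20. They agree.
Suppose the result is true for N = i, so T(i) = (2i + 2)(i + 2)! - 4.
Then T(i+1) = T(i) + (2(i^2 + 4i + 5)(i + 2)!) = ((2i + 2)(i + 2)! - 4) + (2(i^2 + 4i + 5)(i + 2)!).
Simplifying, T(i+1) = (2(i+1) + 2)((i+1) + 2)! - 4,
which is the closed form with N = i+1.
By the principle of mathematical induction, the result holds for all N ≥ 1.

T(N) = (2N + 2)(N + 2)! - 4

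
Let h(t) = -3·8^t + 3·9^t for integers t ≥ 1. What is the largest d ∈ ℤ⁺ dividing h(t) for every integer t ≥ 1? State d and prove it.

Computing the first values: h(1) = 3 and h(2) = 51; gcd(3, 51) = 3, so d ≤ 3.
We prove 3 | -3·8^t + 3·9^t for all t ≥ 1 by induction on t.
Base step (t = 1): h(1) = 3 = 3·(1), so 3 | h(1).
Inductive step: assume the claim holds for t = p, i.e. 3 | h(p). Then
h(p+1) − 9·h(p) = (-3·8^(p+1) + 3·9^(p+1)) − 9·(-3·8^p + 3·9^p) = (-3)·8^p·(8 − 9) = (3)·8^p. Since 3 | h(p) by the inductive hypothesis, 3 | 9·h(p); and 3 | 3 since 3 = 3·1. Therefore 3 | h(p+1).
This completes the induction.
Therefore the largest such d is 3.

d = 3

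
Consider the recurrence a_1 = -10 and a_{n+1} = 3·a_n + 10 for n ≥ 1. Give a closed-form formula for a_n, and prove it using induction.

a_n = -5·3^(n - 1) - 5

Computing the first terms: a_1 = -10, a_2 = -20, a_3 = -50. This suggests a_n = -5·3^(n - 1) - 5.
Base step (n = 1): the formula gives -10 = -10 = a_1.
For the inductive step, assume it holds for an arbitrary m ≥ 1, so a_m = -5·3^(m - 1) - 5.
Then a_{m+1} = 3·a_m + 10 = 3·(-5·3^(m - 1) - 5) + 10 = -5·3^m - 5 = -5·3^((m+1) - 1) - 5,
which is the claimed formula at n = m+1.
This completes the induction.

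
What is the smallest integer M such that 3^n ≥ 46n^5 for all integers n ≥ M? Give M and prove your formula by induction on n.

M = 17

At n = 16: 43046721 < 48234496, so the inequality fails and M ≥ 17. We prove 3^n ≥ 46n^5 for all n ≥ 17.
For the base case n = 17: 3^n = 129140163 and 46n^5 = 65313422, so 129140163 ≥ 65313422.
For the inductive step, assume it holds for an arbitrary k ≥ 17, so 3^k ≥ 46k^5.
Then 3^(k + 1) = 3·(3^k) ≥ 3·(46k^5).
Also, for k ≥ 17 we have 3·(46k^5) ≥ 46(k+1)^5, since 3 ≥ (1 + 1/k)^5 for all k ≥ 17.
Combining, 3^(k + 1) ≥ 46(k+1)^5.
By induction, the statement is established for all n ≥ 17.
Hence the smallest such M is 17.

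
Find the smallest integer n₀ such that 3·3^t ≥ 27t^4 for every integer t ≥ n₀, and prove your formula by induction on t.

At t = 10: 177147 < 270000, so the inequality fails and n₀ ≥ 11. We prove 3·3^t ≥ 27t^4 for all t ≥ 11.
Base case (t = 11): 3·3^t = 531441 and 27t^4 = 395307, so 531441 ≥ 395307.
For the inductive step, assume it holds for an arbitrary i ≥ 11, so 3·3^i ≥ 27i^4.
Then 3·3^(i + 1) = 3·(3·3^i) ≥ 3·(27i^4).
Also, for i ≥ 11 we have 3·(27i^4) ≥ 27(i+1)^4, since 3 ≥ (1 + 1/i)^4 for all i ≥ 11.
Combining, 3·3^(i + 1) ≥ 27(i+1)^4.
Hence, by induction on t, the claim holds for every t ≥ 11.
Hence the smallest such n₀ is 11.

n₀ = 11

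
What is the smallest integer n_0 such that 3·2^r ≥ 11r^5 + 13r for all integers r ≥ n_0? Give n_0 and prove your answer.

n_0 = 26

At r = 25: 100663296 < 107422200, so the inequality fails and n_0 ≥ 26. We prove 3·2^r ≥ 11r^5 + 13r for all r ≥ 26.
For the base case r = 26: 3·2^r = 201326592 and 11r^5 + 13r = 130695474, so 201326592 ≥ 130695474.
Suppose the result is true for r = j, so 3·2^j ≥ 11j^5 + 13j.
Then 3·2^(j + 1) = 2·(3·2^j) ≥ 2·(11j^5 + 13j).
Also, for j ≥ 26 we have 2·(11j^5 + 13j) ≥ 11(j+1)^5 + 13(j+1), since 2·(11j^5 + 13j) − (11(j+1)^5 + 13(j+1)) = 11j^5 - 55j^4 - 110j^3 - 110j^2 - 42j - 24, which is nonnegative for all j ≥ 26.
Combining, 3·2^(j + 1) ≥ 11(j+1)^5 + 13(j+1).
By the principle of mathematical induction, the result holds for all r ≥ 26.
Hence the smallest such n_0 is 26.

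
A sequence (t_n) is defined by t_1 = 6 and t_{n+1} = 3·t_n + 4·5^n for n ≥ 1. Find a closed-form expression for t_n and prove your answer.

Computing the first terms: t_1 = 6, t_2 = 38, t_3 = 214. This suggests t_n = -4·3^(n - 1) + 2·5^n.
Base step (n = 1): the formula gives 6 = 6 = t_1.
For the inductive step, assume it holds for an arbitrary p ≥ 1, so t_p = -4·3^(p - 1) + 2·5^p.
Then t_{p+1} = 3·t_p + 4·5^p = 3·(-4·3^(p - 1) + 2·5^p) + 4·5^p = -4·3^p + 2·5^(p + 1) = -4·3^((p+1) - 1) + 2·5^(p+1),
which is the claimed formula at n = p+1.
By the principle of mathematical induction, the result holds for all n ≥ 1.

t_n = -4·3^(n - 1) + 2·5^n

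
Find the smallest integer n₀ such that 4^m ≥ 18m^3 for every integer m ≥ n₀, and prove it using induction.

At m = 5: 1024 < 2250, so the inequality fails and n₀ ≥ 6. We prove 4^m ≥ 18m^3 for all m ≥ 6.
Base step (m = 6): 4^m = 4096 and 18m^3 = 3888, so 4096 ≥ 3888.
Inductive step: suppose the statement holds for some i ≥ 6, so 4^i ≥ 18i^3.
Then 4^(i + 1) = 4·(4^i) ≥ 4·(18i^3).
Also, for i ≥ 6 we have 4·(18i^3) ≥ 18(i+1)^3, since 4 ≥ (1 + 1/i)^3 for all i ≥ 6.
Combining, 4^(i + 1) ≥ 18(i+1)^3.
By the principle of mathematical induction, the result holds for all m ≥ 6.
Hence the smallest such n₀ is 6.

n₀ = 6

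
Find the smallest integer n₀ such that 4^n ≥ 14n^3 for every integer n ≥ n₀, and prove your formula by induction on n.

At n = 5: 1024 < 1750, so the inequality fails and n₀ ≥ 6. We prove 4^n ≥ 14n^3 for all n ≥ 6.
Base case (n = 6): 4^n = 4096 and 14n^3 = 3024, so 4096 ≥ 3024.
Inductive step: suppose the statement holds for some m ≥ 6, so 4^m ≥ 14m^3.
Then 4^(m + 1) = 4·(4^m) ≥ 4·(14m^3).
Also, for m ≥ 6 we have 4·(14m^3) ≥ 14(m+1)^3, since 4 ≥ (1 + 1/m)^3 for all m ≥ 6.
Combining, 4^(m + 1) ≥ 14(m+1)^3.
This completes the induction.
Hence the smallest such n₀ is 6.

n₀ = 6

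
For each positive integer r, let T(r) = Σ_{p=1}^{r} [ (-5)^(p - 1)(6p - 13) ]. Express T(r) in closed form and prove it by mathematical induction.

T(r) = (-5)^r(-r + 2) - 2

We claim T(r) = (-5)^r(-r + 2) - 2 for all r ≥ 1.
Base case (r = 1): T(1) = -7, and the closed form gives -7. They agree.
Inductive step: assume the claim holds for r = p, so T(p) = (-5)^p(-p + 2) - 2.
Then T(p+1) = T(p) + ((-5)^p(6p - 7)) = ((-5)^p(-p + 2) - 2) + ((-5)^p(6p - 7)).
Simplifying, T(p+1) = -(-5)^(p + 1)p + (-5)^(p + 1) - 2 = (-5)^(p+1)(-(p+1) + 2) - 2,
which is the closed form with r = p+1.
By the principle of mathematical induction, the result holds for all r ≥ 1.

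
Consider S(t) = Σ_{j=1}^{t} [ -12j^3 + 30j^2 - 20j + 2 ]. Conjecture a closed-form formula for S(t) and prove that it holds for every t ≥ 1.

S(t) = -t(t - 1)(3t^2 - t - 3)

We claim S(t) = -t(t - 1)(3t^2 - t - 3) for all t ≥ 1.
For the base case t = 1: S(1) = 0, and the closed form gives 0. They agree.
Inductive step: assume the claim holds for t = j, so S(j) = j(-3j^3 + 4j^2 + 2j - 3).
Then S(j+1) = S(j) + (2j(-6j^2 - 3j + 2)) = (j(-3j^3 + 4j^2 + 2j - 3)) + (2j(-6j^2 - 3j + 2)).
Simplifying, S(j+1) = -j(j + 1)(3j^2 + 5j - 1) = -(j+1)((j+1) - 1)(3(j+1)^2 - (j+1) - 3),
which is the closed form with t = j+1.
By induction, the statement is established for all t ≥ 1.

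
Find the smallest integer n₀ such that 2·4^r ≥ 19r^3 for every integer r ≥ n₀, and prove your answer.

n₀ = 6

At r = 5: 2048 < 2375, so the inequality fails and n₀ ≥ 6. We prove 2·4^r ≥ 19r^3 for all r ≥ 6.
For the base case r = 6: 2·4^r = 8192 and 19r^3 = 4104, so 8192 ≥ 4104.
Inductive step: assume the claim holds for r = j, so 2·4^j ≥ 19j^3.
Then 2·4^(j + 1) = 4·(2·4^j) ≥ 4·(19j^3).
Also, for j ≥ 6 we have 4·(19j^3) ≥ 19(j+1)^3, since 4 ≥ (1 + 1/j)^3 for all j ≥ 6.
Combining, 2·4^(j + 1) ≥ 19(j+1)^3.
By the principle of mathematical induction, the result holds for all r ≥ 6.
Hence the smallest such n₀ is 6.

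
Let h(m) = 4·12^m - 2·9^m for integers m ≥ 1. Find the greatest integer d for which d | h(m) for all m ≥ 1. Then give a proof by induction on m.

Computing the first values: h(1) = 30 and h(2) = 414; gcd(30, 414) = 6, so d ≤ 6.
We prove 6 | 4·12^m - 2·9^m for all m ≥ 1 by induction on m.
For the base case m = 1: h(1) = 30 = 6·(5), so 6 | h(1).
For the inductive step, assume it holds for an arbitrary p ≥ 1, i.e. 6 | h(p). Then
h(p+1) − 12·h(p) = (4·12^(p+1) - 2·9^(p+1)) − 12·(4·12^p - 2·9^p) = (-2)·9^p·(9 − 12) = (6)·9^p. Since 6 | h(p) by the inductive hypothesis, 6 | 12·h(p); and 6 | 6 since 6 = 6·1. Therefore 6 | h(p+1).
This completes the induction.
Therefore the largest such d is 6.

d = 6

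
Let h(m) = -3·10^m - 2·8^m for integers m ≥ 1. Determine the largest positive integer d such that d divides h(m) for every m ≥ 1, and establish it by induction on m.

d = 2

Computing the first values: h(1) = -46 and h(2) = -428; gcd(-46, -428) = 2, so d ≤ 2.
We prove 2 | -3·10^m - 2·8^m for all m ≥ 1 by induction on m.
For the base case m = 1: h(1) = -46 = 2·(-23), so 2 | h(1).
For the inductive step, assume it holds for an arbitrary j ≥ 1, i.e. 2 | h(j). Then
h(j+1) − 10·h(j) = (-3·10^(j+1) - 2·8^(j+1)) − 10·(-3·10^j - 2·8^j) = (-2)·8^j·(8 − 10) = (4)·8^j. Since 2 | h(j) by the inductive hypothesis, 2 | 10·h(j); and 2 | 4 since 4 = 2·2. Therefore 2 | h(j+1).
By induction, the statement is established for all m ≥ 1.
Therefore the largest such d is 2.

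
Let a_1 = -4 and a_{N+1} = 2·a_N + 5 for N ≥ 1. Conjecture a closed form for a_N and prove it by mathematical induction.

Computing the first terms: a_1 = -4, a_2 = -3, a_3 = -1. This suggests a_N = 2^(N - 1) - 5.
For the base case N = 1: the formula gives -4 = -4 = a_1.
Inductive step: assume the claim holds for N = i, so a_i = 2^(i - 1) - 5.
Then a_{i+1} = 2·a_i + 5 = 2·(2^(i - 1) - 5) + 5 = 2^i - 5 = 2^((i+1) - 1) - 5,
which is the claimed formula at N = i+1.
Hence, by induction on N, the claim holds for every N ≥ 1.

a_N = 2^(N - 1) - 5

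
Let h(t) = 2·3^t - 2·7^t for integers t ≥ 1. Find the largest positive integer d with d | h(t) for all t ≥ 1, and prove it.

Computing the first values: h(1) = -8 and h(2) = -80; gcd(-8, -80) = 8, so d ≤ 8.
We prove 8 | 2·3^t - 2·7^t for all t ≥ 1 by induction on t.
For the base case t = 1: h(1) = -8 = 8·(-1), so 8 | h(1).
Inductive step: assume the claim holds for t = k, i.e. 8 | h(k). Then
h(k+1) − 7·h(k) = (2·3^(k+1) - 2·7^(k+1)) − 7·(2·3^k - 2·7^k) = (2)·3^k·(3 − 7) = (-8)·3^k. Since 8 | h(k) by the inductive hypothesis, 8 | 7·h(k); and 8 | -8 since -8 = 8·-1. Therefore 8 | h(k+1).
By the principle of mathematical induction, the result holds for all t ≥ 1.
Therefore the largest such d is 8.

d = 8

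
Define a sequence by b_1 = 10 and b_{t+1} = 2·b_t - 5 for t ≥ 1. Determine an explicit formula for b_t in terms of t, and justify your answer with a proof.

b_t = 5·2^(t - 1) + 5

Computing the first terms: b_1 = 10, b_2 = 15, b_3 = 25. This suggests b_t = 5·2^(t - 1) + 5.
For the base case t = 1: the formula gives 10 = 10 = b_1.
Inductive step: suppose the statement holds for some j ≥ 1, so b_j = 5·2^(j - 1) + 5.
Then b_{j+1} = 2·b_j - 5 = 2·(5·2^(j - 1) + 5) - 5 = 5·2^j + 5 = 5·2^((j+1) - 1) + 5,
which is the claimed formula at t = j+1.
This completes the induction.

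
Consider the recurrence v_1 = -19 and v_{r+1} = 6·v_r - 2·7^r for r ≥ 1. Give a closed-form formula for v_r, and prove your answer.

v_r = -5·6^(r - 1) - 2·7^r

Computing the first terms: v_1 = -19, v_2 = -128, v_3 = -866. This suggests v_r = -5·6^(r - 1) - 2·7^r.
For the base case r = 1: the formula gives -19 = -19 = v_1.
For the inductive step, assume it holds for an arbitrary i ≥ 1, so v_i = -5·6^(i - 1) - 2·7^i.
Then v_{i+1} = 6·v_i - 2·7^i = 6·(-5·6^(i - 1) - 2·7^i) - 2·7^i = -5·6^i - 2·7^(i + 1) = -5·6^((i+1) - 1) - 2·7^(i+1),
which is the claimed formula at r = i+1.
By induction, the statement is established for all r ≥ 1.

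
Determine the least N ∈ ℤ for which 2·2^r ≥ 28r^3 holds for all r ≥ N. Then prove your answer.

At r = 15: 65536 < 94500, so the inequality fails and N ≥ 16. We prove 2·2^r ≥ 28r^3 for all r ≥ 16.
When r = 16: 2·2^r = 131072 and 28r^3 = 114688, so 131072 ≥ 114688.
For the inductive step, assume it holds for an arbitrary k ≥ 16, so 2·2^k ≥ 28k^3.
Then 2·2^(k + 1) = 2·(2·2^k) ≥ 2·(28k^3).
Also, for k ≥ 16 we have 2·(28k^3) ≥ 28(k+1)^3, since 2 ≥ (1 + 1/k)^3 for all k ≥ 16.
Combining, 2·2^(k + 1) ≥ 28(k+1)^3.
By induction, the statement is established for all r ≥ 16.
Hence the smallest such N is 16.

N = 16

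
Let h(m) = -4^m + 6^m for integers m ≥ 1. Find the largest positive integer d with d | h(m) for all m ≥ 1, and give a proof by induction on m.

Computing the first values: h(1) = 2 and h(2) = 20; gcd(2, 20) = 2, so d ≤ 2.
We prove 2 | -4^m + 6^m for all m ≥ 1 by induction on m.
Base case (m = 1): h(1) = 2 = 2·(1), so 2 | h(1).
Suppose the result is true for m = p, i.e. 2 | h(p). Then
6^{p+1} − 4^{p+1} = 6·6^p − 4·4^p = 6·(6^p − 4^p) + (2)·4^p. The first term is divisible by 2 by the inductive hypothesis, and the second term (2)·4^p is divisible by 2 since 2 | 2. Hence 2 | h(p+1).
This completes the induction.
Therefore the largest such d is 2.

d = 2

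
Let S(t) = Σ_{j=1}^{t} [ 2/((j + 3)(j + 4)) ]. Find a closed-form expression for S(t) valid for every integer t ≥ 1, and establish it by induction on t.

We claim S(t) = t/(2(t + 4)) for all t ≥ 1.
Base case (t = 1): S(1) = 1/10, and the closed form gives 1/10. They agree.
Suppose the result is true for t = j, so S(j) = j/(2(j + 4)).
Then S(j+1) = S(j) + (2/((j + 4)(j + 5))) = (j/(2(j + 4))) + (2/((j + 4)(j + 5))).
Simplifying, S(j+1) = (j + 1)/(2(j + 5)) = (j+1)/(2((j+1) + 4)),
which is the closed form with t = j+1.
Hence, by induction on t, the claim holds for every t ≥ 1.

S(t) = t/(2(t + 4))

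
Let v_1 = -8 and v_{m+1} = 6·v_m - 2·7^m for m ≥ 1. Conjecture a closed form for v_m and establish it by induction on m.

Computing the first terms: v_1 = -8, v_2 = -62, v_3 = -470. This suggests v_m = 6^m - 2·7^m.
Base case (m = 1): the formula gives -8 = -8 = v_1.
Inductive step: suppose the statement holds for some i ≥ 1, so v_i = 6^i - 2·7^i.
Then v_{i+1} = 6·v_i - 2·7^i = 6·(6^i - 2·7^i) - 2·7^i = 6^(i + 1) - 2·7^(i + 1),
which is the claimed formula at m = i+1.
This completes the induction.

v_m = 6^m - 2·7^m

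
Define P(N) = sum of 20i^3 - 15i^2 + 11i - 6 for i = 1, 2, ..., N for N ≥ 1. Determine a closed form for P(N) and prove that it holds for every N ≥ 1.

P(N) = N(5N^3 + 5N^2 + 3N - 3)

We claim P(N) = N(5N^3 + 5N^2 + 3N - 3) for all N ≥ 1.
Base step (N = 1): P(1) = 10, and the closed form gives 10. They agree.
Suppose the result is true for N = i, so P(i) = i(5i^3 + 5i^2 + 3i - 3).
Then P(i+1) = P(i) + (20i^3 + 45i^2 + 41i + 10) = (i(5i^3 + 5i^2 + 3i - 3)) + (20i^3 + 45i^2 + 41i + 10).
Simplifying, P(i+1) = (i + 1)(5i^3 + 20i^2 + 28i + 10) = (i+1)(5(i+1)^3 + 5(i+1)^2 + 3(i+1) - 3),
which is the closed form with N = i+1.
This completes the induction.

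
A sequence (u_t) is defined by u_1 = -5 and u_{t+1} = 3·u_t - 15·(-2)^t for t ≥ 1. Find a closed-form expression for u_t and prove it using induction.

u_t = 3(-2)^t + 3^(t - 1)

Computing the first terms: u_1 = -5, u_2 = 15, u_3 = -15. This suggests u_t = 3(-2)^t + 3^(t - 1).
When t = 1: the formula gives -5 = -5 = u_1.
For the inductive step, assume it holds for an arbitrary p ≥ 1, so u_p = 3(-2)^p + 3^(p - 1).
Then u_{p+1} = 3·u_p - 15·(-2)^p = 3·(3(-2)^p + 3^(p - 1)) - 15·(-2)^p = 3(-2)^(p + 1) + 3^p = 3(-2)^(p+1) + 3^((p+1) - 1),
which is the claimed formula at t = p+1.
By induction, the statement is established for all t ≥ 1.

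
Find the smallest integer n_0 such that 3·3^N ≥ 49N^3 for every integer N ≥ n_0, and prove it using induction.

At N = 8: 19683 < 25088, so the inequality fails and n_0 ≥ 9. We prove 3·3^N ≥ 49N^3 for all N ≥ 9.
When N = 9: 3·3^N = 59049 and 49N^3 = 35721, so 59049 ≥ 35721.
Suppose the result is true for N = r, so 3·3^r ≥ 49r^3.
Then 3·3^(r + 1) = 3·(3·3^r) ≥ 3·(49r^3).
Also, for r ≥ 9 we have 3·(49r^3) ≥ 49(r+1)^3, since 3 ≥ (1 + 1/r)^3 for all r ≥ 9.
Combining, 3·3^(r + 1) ≥ 49(r+1)^3.
By the principle of mathematical induction, the result holds for all N ≥ 9.
Hence the smallest such n_0 is 9.

n_0 = 9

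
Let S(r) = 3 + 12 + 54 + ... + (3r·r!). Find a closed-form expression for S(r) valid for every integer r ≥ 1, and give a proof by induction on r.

S(r) = (3r + 3)r! - 3

We claim S(r) = (3r + 3)r! - 3 for all r ≥ 1.
When r = 1: S(1) = 3, and the closed form gives 3. They agree.
Inductive step: suppose the statement holds for some p ≥ 1, so S(p) = (3p + 3)p! - 3.
Then S(p+1) = S(p) + (3(p + 1)(p + 1)!) = ((3p + 3)p! - 3) + (3(p + 1)(p + 1)!).
Simplifying, S(p+1) = (3(p+1) + 3)(p+1)! - 3,
which is the closed form with r = p+1.
Hence, by induction on r, the claim holds for every r ≥ 1.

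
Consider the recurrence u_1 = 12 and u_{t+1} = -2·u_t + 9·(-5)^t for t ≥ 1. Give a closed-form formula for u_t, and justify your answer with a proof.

Computing the first terms: u_1 = 12, u_2 = -69, u_3 = 363. This suggests u_t = -3(-2)^(t - 1) - 3(-5)^t.
For the base case t = 1: the formula gives 12 = 12 = u_1.
Inductive step: assume the claim holds for t = j, so u_j = -3(-2)^(j - 1) - 3(-5)^j.
Then u_{j+1} = -2·u_j + 9·(-5)^j = -2·(-3(-2)^(j - 1) - 3(-5)^j) + 9·(-5)^j = -3(-2)^j - 3(-5)^(j + 1) = -3(-2)^((j+1) - 1) - 3(-5)^(j+1),
which is the claimed formula at t = j+1.
This completes the induction.

u_t = -3(-2)^(t - 1) - 3(-5)^t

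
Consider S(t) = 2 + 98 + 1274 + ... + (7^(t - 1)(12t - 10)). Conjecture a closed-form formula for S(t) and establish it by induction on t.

S(t) = 2·7^t(t - 1) + 2

We claim S(t) = 2·7^t(t - 1) + 2 for all t ≥ 1.
When t = 1: S(1) = 2, and the closed form gives 2. They agree.
For the inductive step, assume it holds for an arbitrary i ≥ 1, so S(i) = 2·7^i(i - 1) + 2.
Then S(i+1) = S(i) + (7^i(12i + 2)) = (2·7^i(i - 1) + 2) + (7^i(12i + 2)).
Simplifying, S(i+1) = 14·7^i·i + 2 = 2·7^(i+1)((i+1) - 1) + 2,
which is the closed form with t = i+1.
This completes the induction.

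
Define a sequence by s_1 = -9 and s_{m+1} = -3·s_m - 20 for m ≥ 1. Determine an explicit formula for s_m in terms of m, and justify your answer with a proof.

s_m = -4(-3)^(m - 1) - 5

Computing the first terms: s_1 = -9, s_2 = 7, s_3 = -41. This suggests s_m = -4(-3)^(m - 1) - 5.
When m = 1: the formula gives -9 = -9 = s_1.
Inductive step: suppose the statement holds for some k ≥ 1, so s_k = -4(-3)^(k - 1) - 5.
Then s_{k+1} = -3·s_k - 20 = -3·(-4(-3)^(k - 1) - 5) - 20 = -4(-3)^k - 5 = -4(-3)^((k+1) - 1) - 5,
which is the claimed formula at m = k+1.
By induction, the statement is established for all m ≥ 1.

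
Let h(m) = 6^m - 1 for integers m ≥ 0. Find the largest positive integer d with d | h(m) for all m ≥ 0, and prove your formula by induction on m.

Computing the first values: h(0) = 0 and h(1) = 5; gcd(0, 5) = 5, so d ≤ 5.
We prove 5 | 6^m - 1 for all m ≥ 0 by induction on m.
Base case (m = 0): h(0) = 0 = 5·(0), so 5 | h(0).
Inductive step: assume the claim holds for m = p, i.e. 5 | h(p). Then
h(p+1) = 6^(p+1) - 1 = 6·(6^p - 1) + 5 = 6·h(p) + 5. The first term is divisible by 5 by the inductive hypothesis, and 5 is divisible by 5. Hence 5 | h(p+1).
By induction, the statement is established for all m ≥ 0.
Therefore the largest such d is 5.

d = 5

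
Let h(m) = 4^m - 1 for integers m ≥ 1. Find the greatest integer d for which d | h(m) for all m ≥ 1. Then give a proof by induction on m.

d = 3

Computing the first values: h(1) = 3 and h(2) = 15; gcd(3, 15) = 3, so d ≤ 3.
We prove 3 | 4^m - 1 for all m ≥ 1 by induction on m.
When m = 1: h(1) = 3 = 3·(1), so 3 | h(1).
Inductive step: assume the claim holds for m = k, i.e. 3 | h(k). Then
4^{k+1} − 1^{k+1} = 4·4^k − 1·1^k = 4·(4^k − 1^k) + (3)·1^k. The first term is divisible by 3 by the inductive hypothesis, and the second term (3)·1^k is divisible by 3 since 3 | 3. Hence 3 | h(k+1).
By induction, the statement is established for all m ≥ 1.
Therefore the largest such d is 3.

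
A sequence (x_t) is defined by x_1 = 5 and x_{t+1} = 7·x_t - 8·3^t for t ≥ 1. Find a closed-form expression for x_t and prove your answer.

Computing the first terms: x_1 = 5, x_2 = 11, x_3 = 5. This suggests x_t = 2·3^t - 7^(t - 1).
Base case (t = 1): the formula gives 5 = 5 = x_1.
Inductive step: suppose the statement holds for some p ≥ 1, so x_p = 2·3^p - 7^(p - 1).
Then x_{p+1} = 7·x_p - 8·3^p = 7·(2·3^p - 7^(p - 1)) - 8·3^p = 2·3^(p + 1) - 7^p = 2·3^(p+1) - 7^((p+1) - 1),
which is the claimed formula at t = p+1.
This completes the induction.

x_t = 2·3^t - 7^(t - 1)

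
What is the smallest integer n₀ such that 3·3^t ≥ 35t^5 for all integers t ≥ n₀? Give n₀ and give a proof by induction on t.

At t = 14: 14348907 < 18823840, so the inequality fails and n₀ ≥ 15. We prove 3·3^t ≥ 35t^5 for all t ≥ 15.
Base step (t = 15): 3·3^t = 43046721 and 35t^5 = 26578125, so 43046721 ≥ 26578125.
Inductive step: suppose the statement holds for some r ≥ 15, so 3·3^r ≥ 35r^5.
Then 3·3^(r + 1) = 3·(3·3^r) ≥ 3·(35r^5).
Also, for r ≥ 15 we have 3·(35r^5) ≥ 35(r+1)^5, since 3 ≥ (1 + 1/r)^5 for all r ≥ 15.
Combining, 3·3^(r + 1) ≥ 35(r+1)^5.
By induction, the statement is established for all t ≥ 15.
Hence the smallest such n₀ is 15.

n₀ = 15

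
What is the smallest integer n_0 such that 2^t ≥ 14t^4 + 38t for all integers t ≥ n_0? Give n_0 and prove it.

n_0 = 22

At t = 21: 2097152 < 2723532, so the inequality fails and n_0 ≥ 22. We prove 2^t ≥ 14t^4 + 38t for all t ≥ 22.
Base step (t = 22): 2^t = 4194304 and 14t^4 + 38t = 3280420, so 4194304 ≥ 3280420.
Inductive step: suppose the statement holds for some k ≥ 22, so 2^k ≥ 14k^4 + 38k.
Then 2^(k + 1) = 2·(2^k) ≥ 2·(14k^4 + 38k).
Also, for k ≥ 22 we have 2·(14k^4 + 38k) ≥ 14(k+1)^4 + 38(k+1), since 2·(14k^4 + 38k) − (14(k+1)^4 + 38(k+1)) = 14k^4 - 56k^3 - 84k^2 - 18k - 52, which is nonnegative for all k ≥ 22.
Combining, 2^(k + 1) ≥ 14(k+1)^4 + 38(k+1).
By induction, the statement is established for all t ≥ 22.
Hence the smallest such n_0 is 22.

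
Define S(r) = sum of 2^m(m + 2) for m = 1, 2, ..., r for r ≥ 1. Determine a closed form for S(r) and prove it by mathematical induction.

S(r) = 2·2^r(r + 1) - 2

We claim S(r) = 2·2^r(r + 1) - 2 for all r ≥ 1.
Base case (r = 1): S(1) = 6, and the closed form gives 6. They agree.
Suppose the result is true for r = m, so S(m) = 2·2^m(m + 1) - 2.
Then S(m+1) = S(m) + (2^(m + 1)(m + 3)) = (2·2^m(m + 1) - 2) + (2^(m + 1)(m + 3)).
Simplifying, S(m+1) = 4·2^m·m + 8·2^m - 2 = 2·2^(m+1)((m+1) + 1) - 2,
which is the closed form with r = m+1.
This completes the induction.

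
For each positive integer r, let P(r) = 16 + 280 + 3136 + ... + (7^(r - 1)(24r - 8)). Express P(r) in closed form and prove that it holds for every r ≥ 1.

P(r) = 2·7^r(2r - 1) + 2

We claim P(r) = 2·7^r(2r - 1) + 2 for all r ≥ 1.
Base case (r = 1): P(1) = 16, and the closed form gives 16. They agree.
Inductive step: suppose the statement holds for some p ≥ 1, so P(p) = 2·7^p(2p - 1) + 2.
Then P(p+1) = P(p) + (7^p(24p + 16)) = (2·7^p(2p - 1) + 2) + (7^p(24p + 16)).
Simplifying, P(p+1) = 28·7^p·p + 14·7^p + 2 = 2·7^(p+1)(2(p+1) - 1) + 2,
which is the closed form with r = p+1.
By induction, the statement is established for all r ≥ 1.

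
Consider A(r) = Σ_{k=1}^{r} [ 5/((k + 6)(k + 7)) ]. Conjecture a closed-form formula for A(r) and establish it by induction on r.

A(r) = 5r/(7(r + 7))

We claim A(r) = 5r/(7(r + 7)) for all r ≥ 1.
For the base case r = 1: A(1) = 5/56, and the closed form gives 5/56. They agree.
Inductive step: suppose the statement holds for some k ≥ 1, so A(k) = 5k/(7(k + 7)).
Then A(k+1) = A(k) + (5/((k + 7)(k + 8))) = (5k/(7(k + 7))) + (5/((k + 7)(k + 8))).
Simplifying, A(k+1) = 5(k + 1)/(7(k + 8)) = 5(k+1)/(7((k+1) + 7)),
which is the closed form with r = k+1.
Hence, by induction on r, the claim holds for every r ≥ 1.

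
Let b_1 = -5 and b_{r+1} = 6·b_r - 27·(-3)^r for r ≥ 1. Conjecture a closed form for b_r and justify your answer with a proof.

Computing the first terms: b_1 = -5, b_2 = 51, b_3 = 63. This suggests b_r = -(-3)^(r + 1) + 4·6^(r - 1).
Base step (r = 1): the formula gives -5 = -5 = b_1.
Suppose the result is true for r = m, so b_m = -(-3)^(m + 1) + 4·6^(m - 1).
Then b_{m+1} = 6·b_m - 27·(-3)^m = 6·(-(-3)^(m + 1) + 4·6^(m - 1)) - 27·(-3)^m = -(-3)^(m + 2) + 4·6^m = -(-3)^((m+1) + 1) + 4·6^((m+1) - 1),
which is the claimed formula at r = m+1.
By induction, the statement is established for all r ≥ 1.

b_r = -(-3)^(r + 1) + 4·6^(r - 1)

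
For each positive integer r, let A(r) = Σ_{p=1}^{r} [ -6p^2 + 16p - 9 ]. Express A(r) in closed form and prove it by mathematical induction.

We claim A(r) = -r(r - 2)(2r - 1) for all r ≥ 1.
For the base case r = 1: A(1) = 1, and the closed form gives 1. They agree.
Inductive step: assume the claim holds for r = p, so A(p) = p(-2p^2 + 5p - 2).
Then A(p+1) = A(p) + (-6p^2 + 4p + 1) = (p(-2p^2 + 5p - 2)) + (-6p^2 + 4p + 1).
Simplifying, A(p+1) = -(p - 1)(p + 1)(2p + 1) = -(p+1)((p+1) - 2)(2(p+1) - 1),
which is the closed form with r = p+1.
This completes the induction.

A(r) = -r(r - 2)(2r - 1)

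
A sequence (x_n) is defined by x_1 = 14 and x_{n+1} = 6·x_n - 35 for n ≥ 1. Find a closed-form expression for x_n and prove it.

x_n = 7·6^(n - 1) + 7

Computing the first terms: x_1 = 14, x_2 = 49, x_3 = 259. This suggests x_n = 7·6^(n - 1) + 7.
Base case (n = 1): the formula gives 14 = 14 = x_1.
Inductive step: assume the claim holds for n = r, so x_r = 7·6^(r - 1) + 7.
Then x_{r+1} = 6·x_r - 35 = 6·(7·6^(r - 1) + 7) - 35 = 7·6^r + 7 = 7·6^((r+1) - 1) + 7,
which is the claimed formula at n = r+1.
This completes the induction.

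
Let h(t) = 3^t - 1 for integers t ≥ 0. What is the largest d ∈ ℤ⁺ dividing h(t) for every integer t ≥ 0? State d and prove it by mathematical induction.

d = 2

Computing the first values: h(0) = 0 and h(1) = 2; gcd(0, 2) = 2, so d ≤ 2.
We prove 2 | 3^t - 1 for all t ≥ 0 by induction on t.
Base step (t = 0): h(0) = 0 = 2·(0), so 2 | h(0).
Inductive step: suppose the statement holds for some m ≥ 0, i.e. 2 | h(m). Then
h(m+1) = 3^(m+1) - 1 = 3·(3^m - 1) + 2 = 3·h(m) + 2. The first term is divisible by 2 by the inductive hypothesis, and 2 is divisible by 2. Hence 2 | h(m+1).
Hence, by induction on t, the claim holds for every t ≥ 0.
Therefore the largest such d is 2.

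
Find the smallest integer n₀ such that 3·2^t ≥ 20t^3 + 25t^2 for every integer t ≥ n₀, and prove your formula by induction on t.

n₀ = 15

At t = 14: 49152 < 59780, so the inequality fails and n₀ ≥ 15. We prove 3·2^t ≥ 20t^3 + 25t^2 for all t ≥ 15.
Base case (t = 15): 3·2^t = 98304 and 20t^3 + 25t^2 = 73125, so 98304 ≥ 73125.
Suppose the result is true for t = p, so 3·2^p ≥ 20p^3 + 25p^2.
Then 3·2^(p + 1) = 2·(3·2^p) ≥ 2·(20p^3 + 25p^2).
Also, for p ≥ 15 we have 2·(20p^3 + 25p^2) ≥ 20(p+1)^3 + 25(p+1)^2, since 2·(20p^3 + 25p^2) − (20(p+1)^3 + 25(p+1)^2) = 20p^3 - 35p^2 - 110p - 45, which is nonnegative for all p ≥ 15.
Combining, 3·2^(p + 1) ≥ 20(p+1)^3 + 25(p+1)^2.
By the principle of mathematical induction, the result holds for all t ≥ 15.
Hence the smallest such n₀ is 15.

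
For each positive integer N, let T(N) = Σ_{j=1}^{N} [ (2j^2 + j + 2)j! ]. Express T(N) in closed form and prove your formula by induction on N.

We claim T(N) = (2N + 1)(N + 1)! - 1 for all N ≥ 1.
Base step (N = 1): T(1) = 5, and the closed form gives 5. They agree.
For the inductive step, assume it holds for an arbitrary j ≥ 1, so T(j) = (2j + 1)(j + 1)! - 1.
Then T(j+1) = T(j) + ((2j^2 + 5j + 5)(j + 1)!) = ((2j + 1)(j + 1)! - 1) + ((2j^2 + 5j + 5)(j + 1)!).
Simplifying, T(j+1) = (2(j+1) + 1)((j+1) + 1)! - 1,
which is the closed form with N = j+1.
This completes the induction.

T(N) = (2N + 1)(N + 1)! - 1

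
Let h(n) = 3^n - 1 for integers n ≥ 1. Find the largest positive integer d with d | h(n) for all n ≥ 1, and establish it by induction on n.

Computing the first values: h(1) = 2 and h(2) = 8; gcd(2, 8) = 2, so d ≤ 2.
We prove 2 | 3^n - 1 for all n ≥ 1 by induction on n.
For the base case n = 1: h(1) = 2 = 2·(1), so 2 | h(1).
Inductive step: assume the claim holds for n = k, i.e. 2 | h(k). Then
3^{k+1} − 1^{k+1} = 3·3^k − 1·1^k = 3·(3^k − 1^k) + (2)·1^k. The first term is divisible by 2 by the inductive hypothesis, and the second term (2)·1^k is divisible by 2 since 2 | 2. Hence 2 | h(k+1).
By the principle of mathematical induction, the result holds for all n ≥ 1.
Therefore the largest such d is 2.

d = 2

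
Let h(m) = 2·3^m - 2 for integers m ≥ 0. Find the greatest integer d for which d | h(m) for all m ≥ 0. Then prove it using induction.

d = 4

Computing the first values: h(0) = 0 and h(1) = 4; gcd(0, 4) = 4, so d ≤ 4.
We prove 4 | 2·3^m - 2 for all m ≥ 0 by induction on m.
Base case (m = 0): h(0) = 0 = 4·(0), so 4 | h(0).
Inductive step: assume the claim holds for m = k, i.e. 4 | h(k). Then
h(k+1) = 2·3^(k+1) - 2 = 3·(2·3^k - 2) + 4 = 3·h(k) + 4. The first term is divisible by 4 by the inductive hypothesis, and 4 is divisible by 4. Hence 4 | h(k+1).
By induction, the statement is established for all m ≥ 0.
Therefore the largest such d is 4.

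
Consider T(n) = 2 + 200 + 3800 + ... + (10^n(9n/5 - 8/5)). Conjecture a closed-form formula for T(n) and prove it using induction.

T(n) = 2·10^n(n - 1) + 2

We claim T(n) = 2·10^n(n - 1) + 2 for all n ≥ 1.
For the base case n = 1: T(1) = 2, and the closed form gives 2. They agree.
Inductive step: suppose the statement holds for some i ≥ 1, so T(i) = 2·10^i(i - 1) + 2.
Then T(i+1) = T(i) + (10^i(18i + 2)) = (2·10^i(i - 1) + 2) + (10^i(18i + 2)).
Simplifying, T(i+1) = 20·10^i·i + 2 = 2·10^(i+1)((i+1) - 1) + 2,
which is the closed form with n = i+1.
By induction, the statement is established for all n ≥ 1.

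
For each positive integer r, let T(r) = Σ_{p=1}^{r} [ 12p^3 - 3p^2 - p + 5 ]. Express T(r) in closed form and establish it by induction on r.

T(r) = r(3r^3 + 5r^2 + r + 4)

We claim T(r) = r(3r^3 + 5r^2 + r + 4) for all r ≥ 1.
Base case (r = 1): T(1) = 13, and the closed form gives 13. They agree.
Inductive step: suppose the statement holds for some p ≥ 1, so T(p) = p(3p^3 + 5p^2 + p + 4).
Then T(p+1) = T(p) + (12p^3 + 33p^2 + 29p + 13) = (p(3p^3 + 5p^2 + p + 4)) + (12p^3 + 33p^2 + 29p + 13).
Simplifying, T(p+1) = (p + 1)(3p^3 + 14p^2 + 20p + 13) = (p+1)(3(p+1)^3 + 5(p+1)^2 + (p+1) + 4),
which is the closed form with r = p+1.
By the principle of mathematical induction, the result holds for all r ≥ 1.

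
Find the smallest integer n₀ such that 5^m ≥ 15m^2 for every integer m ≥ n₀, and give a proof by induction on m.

At m = 3: 125 < 135, so the inequality fails and n₀ ≥ 4. We prove 5^m ≥ 15m^2 for all m ≥ 4.
Base case (m = 4): 5^m = 625 and 15m^2 = 240, so 625 ≥ 240.
Inductive step: assume the claim holds for m = i, so 5^i ≥ 15i^2.
Then 5^(i + 1) = 5·(5^i) ≥ 5·(15i^2).
Also, for i ≥ 4 we have 5·(15i^2) ≥ 15(i+1)^2, since 5 ≥ (1 + 1/i)^2 for all i ≥ 4.
Combining, 5^(i + 1) ≥ 15(i+1)^2.
Hence, by induction on m, the claim holds for every m ≥ 4.
Hence the smallest such n₀ is 4.

n₀ = 4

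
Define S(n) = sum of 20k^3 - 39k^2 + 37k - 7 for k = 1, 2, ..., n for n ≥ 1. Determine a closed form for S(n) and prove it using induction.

S(n) = n(5n^3 - 3n^2 + 4n + 5)

We claim S(n) = n(5n^3 - 3n^2 + 4n + 5) for all n ≥ 1.
Base step (n = 1): S(1) = 11, and the closed form gives 11. They agree.
Suppose the result is true for n = k, so S(k) = k(5k^3 - 3k^2 + 4k + 5).
Then S(k+1) = S(k) + (20k^3 + 21k^2 + 19k + 11) = (k(5k^3 - 3k^2 + 4k + 5)) + (20k^3 + 21k^2 + 19k + 11).
Simplifying, S(k+1) = (k + 1)(5k^3 + 12k^2 + 13k + 11) = (k+1)(5(k+1)^3 - 3(k+1)^2 + 4(k+1) + 5),
which is the closed form with n = k+1.
By the principle of mathematical induction, the result holds for all n ≥ 1.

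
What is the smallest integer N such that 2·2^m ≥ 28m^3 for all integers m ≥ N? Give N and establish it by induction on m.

N = 16

At m = 15: 65536 < 94500, so the inequality fails and N ≥ 16. We prove 2·2^m ≥ 28m^3 for all m ≥ 16.
For the base case m = 16: 2·2^m = 131072 and 28m^3 = 114688, so 131072 ≥ 114688.
Inductive step: assume the claim holds for m = j, so 2·2^j ≥ 28j^3.
Then 2·2^(j + 1) = 2·(2·2^j) ≥ 2·(28j^3).
Also, for j ≥ 16 we have 2·(28j^3) ≥ 28(j+1)^3, since 2 ≥ (1 + 1/j)^3 for all j ≥ 16.
Combining, 2·2^(j + 1) ≥ 28(j+1)^3.
Hence, by induction on m, the claim holds for every m ≥ 16.
Hence the smallest such N is 16.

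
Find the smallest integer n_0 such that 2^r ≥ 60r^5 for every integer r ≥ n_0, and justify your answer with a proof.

n_0 = 31

At r = 30: 1073741824 < 1458000000, so the inequality fails and n_0 ≥ 31. We prove 2^r ≥ 60r^5 for all r ≥ 31.
For the base case r = 31: 2^r = 2147483648 and 60r^5 = 1717749060, so 2147483648 ≥ 1717749060.
Inductive step: assume the claim holds for r = p, so 2^p ≥ 60p^5.
Then 2^(p + 1) = 2·(2^p) ≥ 2·(60p^5).
Also, for p ≥ 31 we have 2·(60p^5) ≥ 60(p+1)^5, since 2 ≥ (1 + 1/p)^5 for all p ≥ 31.
Combining, 2^(p + 1) ≥ 60(p+1)^5.
By induction, the statement is established for all r ≥ 31.
Hence the smallest such n_0 is 31.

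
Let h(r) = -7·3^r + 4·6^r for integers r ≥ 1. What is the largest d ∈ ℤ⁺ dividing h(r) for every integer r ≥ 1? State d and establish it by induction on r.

Computing the first values: h(1) = 3 and h(2) = 81; gcd(3, 81) = 3, so d ≤ 3.
We prove 3 | -7·3^r + 4·6^r for all r ≥ 1 by induction on r.
Base step (r = 1): h(1) = 3 = 3·(1), so 3 | h(1).
Inductive step: assume the claim holds for r = i, i.e. 3 | h(i). Then
h(i+1) − 6·h(i) = (-7·3^(i+1) + 4·6^(i+1)) − 6·(-7·3^i + 4·6^i) = (-7)·3^i·(3 − 6) = (21)·3^i. Since 3 | h(i) by the inductive hypothesis, 3 | 6·h(i); and 3 | 21 since 21 = 3·7. Therefore 3 | h(i+1).
By the principle of mathematical induction, the result holds for all r ≥ 1.
Therefore the largest such d is 3.

d = 3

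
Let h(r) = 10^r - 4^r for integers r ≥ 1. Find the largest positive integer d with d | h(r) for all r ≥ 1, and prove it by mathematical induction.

d = 6

Computing the first values: h(1) = 6 and h(2) = 84; gcd(6, 84) = 6, so d ≤ 6.
We prove 6 | 10^r - 4^r for all r ≥ 1 by induction on r.
When r = 1: h(1) = 6 = 6·(1), so 6 | h(1).
Suppose the result is true for r = m, i.e. 6 | h(m). Then
10^{m+1} − 4^{m+1} = 10·10^m − 4·4^m = 10·(10^m − 4^m) + (6)·4^m. The first term is divisible by 6 by the inductive hypothesis, and the second term (6)·4^m is divisible by 6 since 6 | 6. Hence 6 | h(m+1).
Hence, by induction on r, the claim holds for every r ≥ 1.
Therefore the largest such d is 6.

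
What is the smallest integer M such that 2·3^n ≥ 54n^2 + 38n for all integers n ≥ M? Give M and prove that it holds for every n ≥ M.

At n = 6: 1458 < 2172, so the inequality fails and M ≥ 7. We prove 2·3^n ≥ 54n^2 + 38n for all n ≥ 7.
Base step (n = 7): 2·3^n = 4374 and 54n^2 + 38n = 2912, so 4374 ≥ 2912.
Inductive step: suppose the statement holds for some p ≥ 7, so 2·3^p ≥ 54p^2 + 38p.
Then 2·3^(p + 1) = 3·(2·3^p) ≥ 3·(54p^2 + 38p).
Also, for p ≥ 7 we have 3·(54p^2 + 38p) ≥ 54(p+1)^2 + 38(p+1), since 3·(54p^2 + 38p) − (54(p+1)^2 + 38(p+1)) = 108p^2 - 32p - 92, which is nonnegative for all p ≥ 7.
Combining, 2·3^(p + 1) ≥ 54(p+1)^2 + 38(p+1).
By induction, the statement is established for all n ≥ 7.
Hence the smallest such M is 7.

M = 7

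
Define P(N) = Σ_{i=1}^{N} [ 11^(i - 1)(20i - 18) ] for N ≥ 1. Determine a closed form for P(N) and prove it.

P(N) = 2·11^N(N - 1) + 2

We claim P(N) = 2·11^N(N - 1) + 2 for all N ≥ 1.
Base step (N = 1): P(1) = 2, and the closed form gives 2. They agree.
Suppose the result is true for N = i, so P(i) = 2·11^i(i - 1) + 2.
Then P(i+1) = P(i) + (11^i(20i + 2)) = (2·11^i(i - 1) + 2) + (11^i(20i + 2)).
Simplifying, P(i+1) = 22·11^i·i + 2 = 2·11^(i+1)((i+1) - 1) + 2,
which is the closed form with N = i+1.
By induction, the statement is established for all N ≥ 1.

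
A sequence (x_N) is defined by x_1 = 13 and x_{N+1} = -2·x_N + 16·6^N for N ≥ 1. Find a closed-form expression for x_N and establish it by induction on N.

Computing the first terms: x_1 = 13, x_2 = 70, x_3 = 436. This suggests x_N = (-2)^(N - 1) + 2·6^N.
For the base case N = 1: the formula gives 13 = 13 = x_1.
Suppose the result is true for N = p, so x_p = (-2)^(p - 1) + 2·6^p.
Then x_{p+1} = -2·x_p + 16·6^p = -2·((-2)^(p - 1) + 2·6^p) + 16·6^p = (-2)^p + 2·6^(p + 1) = (-2)^((p+1) - 1) + 2·6^(p+1),
which is the claimed formula at N = p+1.
This completes the induction.

x_N = (-2)^(N - 1) + 2·6^N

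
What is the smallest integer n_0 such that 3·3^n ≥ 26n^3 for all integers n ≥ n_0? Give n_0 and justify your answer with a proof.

At n = 7: 6561 < 8918, so the inequality fails and n_0 ≥ 8. We prove 3·3^n ≥ 26n^3 for all n ≥ 8.
Base step (n = 8): 3·3^n = 19683 and 26n^3 = 13312, so 19683 ≥ 13312.
Inductive step: suppose the statement holds for some p ≥ 8, so 3·3^p ≥ 26p^3.
Then 3·3^(p + 1) = 3·(3·3^p) ≥ 3·(26p^3).
Also, for p ≥ 8 we have 3·(26p^3) ≥ 26(p+1)^3, since 3 ≥ (1 + 1/p)^3 for all p ≥ 8.
Combining, 3·3^(p + 1) ≥ 26(p+1)^3.
By induction, the statement is established for all n ≥ 8.
Hence the smallest such n_0 is 8.

n_0 = 8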